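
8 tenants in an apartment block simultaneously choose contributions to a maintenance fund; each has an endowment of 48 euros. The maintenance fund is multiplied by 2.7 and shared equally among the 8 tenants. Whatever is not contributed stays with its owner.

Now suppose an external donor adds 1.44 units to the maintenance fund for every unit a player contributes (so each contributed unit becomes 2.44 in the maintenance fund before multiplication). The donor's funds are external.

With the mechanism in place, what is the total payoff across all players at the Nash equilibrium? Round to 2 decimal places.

The effective private return is 2.7 × 2.44 / 8 = 0.8235, which is still under 1, so the mechanism doesn't change anyone's dominant strategy: zero contribution.
At the Nash equilibrium no one contributes; group total payoff = 8 × 48 = 384.

384.00 euros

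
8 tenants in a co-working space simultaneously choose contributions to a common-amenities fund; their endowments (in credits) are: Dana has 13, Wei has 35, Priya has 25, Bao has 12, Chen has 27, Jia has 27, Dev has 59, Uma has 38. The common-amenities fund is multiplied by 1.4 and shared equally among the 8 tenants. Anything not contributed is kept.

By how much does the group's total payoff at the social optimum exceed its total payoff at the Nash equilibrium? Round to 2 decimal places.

94.40 credits

The private return per contributed unit is 1.4/8 = 0.1750 < 1 for every player regardless of endowment, so the Nash equilibrium is zero contribution and the group total is Σ E_j = 13 + 35 + 25 + 12 + 27 + 27 + 59 + 38 = 236.
Each contributed unit returns 1.400 to the group, so the social optimum is full contribution by everyone: group total = 1.400 × 236 = 330.40.
Efficiency loss = (1.400 − 1) × 236 = 94.40.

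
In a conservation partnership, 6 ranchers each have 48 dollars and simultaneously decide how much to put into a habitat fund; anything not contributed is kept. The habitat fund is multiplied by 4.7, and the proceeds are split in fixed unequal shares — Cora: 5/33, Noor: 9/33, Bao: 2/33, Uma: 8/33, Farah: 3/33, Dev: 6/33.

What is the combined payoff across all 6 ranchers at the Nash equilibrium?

For player j, contributing a unit is worthwhile iff 4.7 × (j's share) ≥ 1, i.e. iff j's share is at least 0.2128.
Noor and Uma clear that bar, contributing 48 each; the remaining 4 contribute 0. Total contributed: 96.
The habitat fund pays out 4.7 × 96 = 451.20 in total (split across the unequal shares, but the aggregate is all that matters for the group sum).
The 4 free-riders keep 48 each, adding 192. Group total = 192 + 451.20 = 643.20.

643.20 dollars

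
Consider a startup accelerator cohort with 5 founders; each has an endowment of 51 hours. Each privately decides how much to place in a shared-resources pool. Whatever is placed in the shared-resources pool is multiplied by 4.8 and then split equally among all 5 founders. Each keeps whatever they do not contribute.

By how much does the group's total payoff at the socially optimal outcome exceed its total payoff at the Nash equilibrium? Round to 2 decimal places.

969.00 hours

Each contributed unit returns 4.8/5 = 0.9600 to its contributor — below 1 — so contributing 0 is dominant for every player. At the Nash equilibrium everyone keeps their 51, and the group total is 5 × 51 = 255.
Each contributed unit returns 4.800 to the group as a whole (0.9600 to each of 5 players), which exceeds 1, so the social optimum is full contribution: group total = 4.800 × 255 = 1224.00.
Efficiency loss = 1224.00 − 255 = 969.00.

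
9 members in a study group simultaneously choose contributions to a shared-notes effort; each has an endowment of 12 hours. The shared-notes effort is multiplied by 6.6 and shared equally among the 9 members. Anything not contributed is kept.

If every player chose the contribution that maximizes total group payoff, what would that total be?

712.80 hours

Each contributed unit returns 6.600 to the group as a whole (0.7333 to each of 9 players), which exceeds 1, so the social optimum is full contribution: group total = 6.600 × 108 = 712.80.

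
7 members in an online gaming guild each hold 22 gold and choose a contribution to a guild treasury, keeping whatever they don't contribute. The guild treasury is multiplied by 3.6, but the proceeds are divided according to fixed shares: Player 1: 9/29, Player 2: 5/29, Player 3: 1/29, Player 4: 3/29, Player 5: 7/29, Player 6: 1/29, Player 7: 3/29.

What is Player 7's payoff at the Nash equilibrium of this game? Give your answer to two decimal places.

A player with share s gets back 3.6·s per unit contributed, so full contribution is dominant for anyone with s > 1/3.6 = 0.2778 and zero contribution is dominant for anyone below.
Only Player 1 (9/29) clears that bar, contributing 22; the remaining 6 contribute 0. Total contributed: 22.
Player 7 keeps 22 and receives 3.6 × 22 × 3/29 = 8.19 from the guild treasury, for a payoff of 30.19.

30.19 gold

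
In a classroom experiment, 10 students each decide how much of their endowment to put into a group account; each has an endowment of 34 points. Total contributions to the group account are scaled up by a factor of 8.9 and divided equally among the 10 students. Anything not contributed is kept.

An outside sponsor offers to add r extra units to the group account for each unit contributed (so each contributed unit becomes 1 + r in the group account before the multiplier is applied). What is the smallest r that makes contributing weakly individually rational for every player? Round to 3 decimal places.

With matching at rate r, one contributed unit becomes (1 + r) in the group account and returns 8.9 × (1 + r) / 10 to the contributor.
Setting this equal to 1: 1 + r = 10/8.9 = 1.1236.
So the minimum matching rate is r = 1.1236 − 1 = 0.124.

0.124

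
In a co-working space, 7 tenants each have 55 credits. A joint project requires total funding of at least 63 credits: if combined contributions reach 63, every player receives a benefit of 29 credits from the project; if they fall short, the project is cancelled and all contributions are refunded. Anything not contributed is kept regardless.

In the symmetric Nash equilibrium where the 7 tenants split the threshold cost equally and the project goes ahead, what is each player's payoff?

75 credits

Equal share of the threshold: 63/7 = 9.
At this profile no one gains by cutting their contribution: any cut drops the total below 63, the project is cancelled, contributions are refunded, and the deviator ends with 55, which is less than 55 − 9 + 29 = 75. Contributing more than 9 just wastes the excess. So contributing exactly 9 is a best response.
Each player's payoff: 55 − 9 + 29 = 75.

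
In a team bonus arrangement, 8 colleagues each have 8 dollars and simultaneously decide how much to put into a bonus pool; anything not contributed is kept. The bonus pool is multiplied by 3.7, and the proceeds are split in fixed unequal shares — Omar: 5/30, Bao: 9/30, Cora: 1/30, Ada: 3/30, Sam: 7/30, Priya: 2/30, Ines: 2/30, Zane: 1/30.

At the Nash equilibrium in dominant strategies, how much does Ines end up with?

Each unit j contributes comes back to j as 3.7 × (j's share), so j prefers to contribute only if that share exceeds 1/3.7 = 0.2703; otherwise keeping the unit dominates.
The only share above 0.2703 is Bao's 9/30, contributing 8; the remaining 7 contribute 0. Total contributed: 8.
Ines keeps 8 and receives 3.7 × 8 × 2/30 = 1.97 from the bonus pool, for a payoff of 9.97.

9.97 dollars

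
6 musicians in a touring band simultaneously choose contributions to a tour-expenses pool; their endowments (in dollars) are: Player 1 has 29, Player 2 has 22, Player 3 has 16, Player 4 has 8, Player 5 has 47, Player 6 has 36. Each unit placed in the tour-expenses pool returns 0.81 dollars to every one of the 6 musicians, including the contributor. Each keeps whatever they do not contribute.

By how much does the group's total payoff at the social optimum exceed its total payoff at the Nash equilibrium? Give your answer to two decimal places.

The private return per contributed unit is 0.81 < 1 for everyone, so the Nash equilibrium is zero contribution and the group total is Σ E_j = 29 + 22 + 16 + 8 + 47 + 36 = 158.
Each contributed unit returns 4.860 to the group, so the social optimum is full contribution by everyone: group total = 4.860 × 158 = 767.88.
Efficiency loss = (4.860 − 1) × 158 = 609.88.

609.88 dollars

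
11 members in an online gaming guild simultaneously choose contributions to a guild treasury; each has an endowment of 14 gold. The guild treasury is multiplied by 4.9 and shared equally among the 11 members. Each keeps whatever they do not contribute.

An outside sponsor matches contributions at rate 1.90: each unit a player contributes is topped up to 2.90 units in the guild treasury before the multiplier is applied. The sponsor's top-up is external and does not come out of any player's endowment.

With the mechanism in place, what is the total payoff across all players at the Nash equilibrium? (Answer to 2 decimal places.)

2188.34 gold

With the mechanism, a contributed unit returns 4.9 × 2.90 / 11 = 1.2918 per unit of net cost to the contributor — now above 1 — so contributing fully is weakly dominant for every player.
At the Nash equilibrium everyone contributes 14. Group total payoff = 4.9 × 2.90 × 154 = 2188.34.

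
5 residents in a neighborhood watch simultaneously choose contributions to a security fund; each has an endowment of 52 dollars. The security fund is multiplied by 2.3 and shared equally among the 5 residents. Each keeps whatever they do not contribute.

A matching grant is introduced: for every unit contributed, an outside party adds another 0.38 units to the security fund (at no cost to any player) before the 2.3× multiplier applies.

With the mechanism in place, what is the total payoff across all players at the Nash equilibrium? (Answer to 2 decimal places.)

260.00 dollars

With the mechanism, a contributed unit returns 2.3 × 1.38 / 5 = 0.6348 per unit of net cost — still below 1 — so contributing 0 remains dominant for every player.
Everyone keeps their endowment and the group total is 5 × 52 = 260.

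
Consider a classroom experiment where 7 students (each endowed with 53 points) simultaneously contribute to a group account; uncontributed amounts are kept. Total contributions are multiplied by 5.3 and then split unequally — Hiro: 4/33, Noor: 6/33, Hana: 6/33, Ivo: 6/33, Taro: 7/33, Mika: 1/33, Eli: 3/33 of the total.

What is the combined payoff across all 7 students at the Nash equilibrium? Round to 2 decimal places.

A player with share s gets back 5.3·s per unit contributed, so full contribution is dominant for anyone with s > 1/5.3 = 0.1887 and zero contribution is dominant for anyone below.
Only Taro (7/33) clears that bar, contributing 53; the remaining 6 contribute 0. Total contributed: 53.
The group account pays out 5.3 × 53 = 280.90 in total (split across the unequal shares, but the aggregate is all that matters for the group sum).
The 6 free-riders keep 53 each, adding 318. Group total = 318 + 280.90 = 598.90.

598.90 points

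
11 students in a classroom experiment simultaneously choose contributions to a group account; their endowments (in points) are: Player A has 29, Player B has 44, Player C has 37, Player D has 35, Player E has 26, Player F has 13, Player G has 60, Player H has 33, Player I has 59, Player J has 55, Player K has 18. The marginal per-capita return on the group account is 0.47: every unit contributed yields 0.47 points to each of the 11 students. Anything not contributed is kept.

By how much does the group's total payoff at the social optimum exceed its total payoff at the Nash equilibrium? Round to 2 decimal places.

The private return per contributed unit is 0.47 < 1 for everyone, so the Nash equilibrium is zero contribution and the group total is Σ E_j = 29 + 44 + 37 + 35 + 26 + 13 + 60 + 33 + 59 + 55 + 18 = 409.
Each contributed unit returns 5.170 to the group, so the social optimum is full contribution by everyone: group total = 5.170 × 409 = 2114.53.
Efficiency loss = (5.170 − 1) × 409 = 1705.53.

1705.53 points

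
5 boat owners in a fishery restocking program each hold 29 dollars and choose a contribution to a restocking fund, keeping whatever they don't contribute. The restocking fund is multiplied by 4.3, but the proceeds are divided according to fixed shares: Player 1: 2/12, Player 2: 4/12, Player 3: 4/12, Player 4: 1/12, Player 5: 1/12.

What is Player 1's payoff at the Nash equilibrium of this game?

For player j, contributing a unit is worthwhile iff 4.3 × (j's share) ≥ 1, i.e. iff j's share is at least 0.2326.
Player 2 and Player 3 clear that bar, contributing 29 each; the remaining 3 contribute 0. Total contributed: 58.
Player 1 keeps 29 and receives 4.3 × 58 × 2/12 = 41.57 from the restocking fund, for a payoff of 70.57.

70.57 dollars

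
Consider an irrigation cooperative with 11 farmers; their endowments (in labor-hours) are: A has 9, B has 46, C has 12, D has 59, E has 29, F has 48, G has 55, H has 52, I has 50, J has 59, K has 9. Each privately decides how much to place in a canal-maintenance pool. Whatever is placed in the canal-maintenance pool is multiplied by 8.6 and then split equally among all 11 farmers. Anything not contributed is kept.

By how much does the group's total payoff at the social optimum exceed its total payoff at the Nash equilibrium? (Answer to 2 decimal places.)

3252.80 labor-hours

The private return per contributed unit is 8.6/11 = 0.7818 < 1 for every player regardless of endowment, so the Nash equilibrium is zero contribution and the group total is Σ E_j = 9 + 46 + 12 + 59 + 29 + 48 + 55 + 52 + 50 + 59 + 9 = 428.
Each contributed unit returns 8.600 to the group, so the social optimum is full contribution by everyone: group total = 8.600 × 428 = 3680.80.
Efficiency loss = (8.600 − 1) × 428 = 3252.80.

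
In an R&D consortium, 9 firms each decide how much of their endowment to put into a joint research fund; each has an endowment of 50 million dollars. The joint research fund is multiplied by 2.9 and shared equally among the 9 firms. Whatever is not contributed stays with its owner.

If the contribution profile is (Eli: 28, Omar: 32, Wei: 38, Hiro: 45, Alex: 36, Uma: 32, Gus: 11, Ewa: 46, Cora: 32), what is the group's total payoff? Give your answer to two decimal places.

1020.00 million dollars

Total contributed: 28 + 32 + 38 + 45 + 36 + 32 + 11 + 46 + 32 = 300; total kept: 9 × 50 − 300 = 150.
The joint research fund pays out 2.9 × 300 = 870.00 in aggregate.
Group total = 150 + 870.00 = 1020.00.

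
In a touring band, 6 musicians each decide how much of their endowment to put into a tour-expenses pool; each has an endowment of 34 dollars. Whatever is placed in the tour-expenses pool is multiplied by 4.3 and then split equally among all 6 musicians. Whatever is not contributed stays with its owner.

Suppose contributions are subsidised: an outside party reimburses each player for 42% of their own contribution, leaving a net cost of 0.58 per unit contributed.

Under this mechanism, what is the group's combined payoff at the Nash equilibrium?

962.88 dollars

The effective private return per unit is now (4.3/6) / 0.58 = 1.2356 > 1, so every player's dominant strategy flips to full contribution.
So the Nash equilibrium is full contribution by all 6; the group earns 6 × (34 × 0.42 + 4.3 × 34) = 962.88.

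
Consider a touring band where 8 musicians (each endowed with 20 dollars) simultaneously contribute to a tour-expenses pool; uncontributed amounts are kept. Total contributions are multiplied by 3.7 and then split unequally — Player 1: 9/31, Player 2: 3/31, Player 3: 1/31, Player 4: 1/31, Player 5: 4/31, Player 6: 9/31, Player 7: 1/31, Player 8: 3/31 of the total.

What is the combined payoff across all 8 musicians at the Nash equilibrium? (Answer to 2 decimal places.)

Each unit j contributes comes back to j as 3.7 × (j's share), so j prefers to contribute only if that share exceeds 1/3.7 = 0.2703; otherwise keeping the unit dominates.
Player 1 and Player 6 clear that bar, contributing 20 each; the remaining 6 contribute 0. Total contributed: 40.
The tour-expenses pool pays out 3.7 × 40 = 148.00 in total (split across the unequal shares, but the aggregate is all that matters for the group sum).
The 6 free-riders keep 20 each, adding 120. Group total = 120 + 148.00 = 268.00.

268.00 dollars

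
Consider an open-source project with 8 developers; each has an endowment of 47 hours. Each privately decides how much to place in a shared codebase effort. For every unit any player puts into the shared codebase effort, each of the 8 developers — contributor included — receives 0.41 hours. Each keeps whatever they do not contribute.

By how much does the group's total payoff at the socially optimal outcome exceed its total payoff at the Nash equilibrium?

The private return per contributed unit is 0.41 < 1, so contributing 0 is dominant for every player. At the Nash equilibrium everyone keeps their 47, and the group total is 8 × 47 = 376.
Each contributed unit returns 3.280 to the group as a whole (0.41 to each of 8 players), which exceeds 1, so the social optimum is full contribution: group total = 3.280 × 376 = 1233.28.
Efficiency loss = 1233.28 − 376 = 857.28.

857.28 hours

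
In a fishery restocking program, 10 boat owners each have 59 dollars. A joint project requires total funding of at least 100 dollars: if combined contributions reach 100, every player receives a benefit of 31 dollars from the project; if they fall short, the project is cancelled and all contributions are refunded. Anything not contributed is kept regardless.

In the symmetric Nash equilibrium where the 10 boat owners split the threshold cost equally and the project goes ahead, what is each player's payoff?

Equal share of the threshold: 100/10 = 10.
At this profile no one gains by cutting their contribution: any cut drops the total below 100, the project is cancelled, contributions are refunded, and the deviator ends with 59, which is less than 59 − 10 + 31 = 80. Contributing more than 10 just wastes the excess. So contributing exactly 10 is a best response.
Each player's payoff: 59 − 10 + 31 = 80.

80 dollars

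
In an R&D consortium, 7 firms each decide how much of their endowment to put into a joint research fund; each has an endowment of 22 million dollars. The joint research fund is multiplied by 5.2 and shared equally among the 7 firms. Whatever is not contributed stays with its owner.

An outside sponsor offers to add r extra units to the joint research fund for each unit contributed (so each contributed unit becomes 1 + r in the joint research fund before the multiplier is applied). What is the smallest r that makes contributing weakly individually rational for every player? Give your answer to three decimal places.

0.346

With matching at rate r, one contributed unit becomes (1 + r) in the joint research fund and returns 5.2 × (1 + r) / 7 to the contributor.
Setting this equal to 1: 1 + r = 7/5.2 = 1.3462.
So the minimum matching rate is r = 1.3462 − 1 = 0.346.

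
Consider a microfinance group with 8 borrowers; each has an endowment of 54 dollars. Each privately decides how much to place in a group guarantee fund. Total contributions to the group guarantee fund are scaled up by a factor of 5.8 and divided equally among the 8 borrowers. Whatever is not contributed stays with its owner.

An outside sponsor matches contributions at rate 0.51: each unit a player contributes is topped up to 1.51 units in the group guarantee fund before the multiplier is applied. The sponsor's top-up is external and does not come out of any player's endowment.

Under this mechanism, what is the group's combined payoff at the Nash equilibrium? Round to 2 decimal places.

The effective private return per unit is now 5.8 × 1.51 / 8 = 1.0948 > 1, so every player's dominant strategy flips to full contribution.
So the Nash equilibrium is full contribution by all 8; the group earns 5.8 × 1.51 × 432 = 3783.46.

3783.46 dollars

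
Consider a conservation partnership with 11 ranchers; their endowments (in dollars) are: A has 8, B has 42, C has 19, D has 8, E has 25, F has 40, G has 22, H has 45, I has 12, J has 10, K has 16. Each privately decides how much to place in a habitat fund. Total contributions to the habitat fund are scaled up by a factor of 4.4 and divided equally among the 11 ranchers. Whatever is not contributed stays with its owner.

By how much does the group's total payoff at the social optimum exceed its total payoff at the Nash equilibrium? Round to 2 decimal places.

The private return per contributed unit is 4.4/11 = 0.4000 < 1 for every player regardless of endowment, so the Nash equilibrium is zero contribution and the group total is Σ E_j = 8 + 42 + 19 + 8 + 25 + 40 + 22 + 45 + 12 + 10 + 16 = 247.
Each contributed unit returns 4.400 to the group, so the social optimum is full contribution by everyone: group total = 4.400 × 247 = 1086.80.
Efficiency loss = (4.400 − 1) × 247 = 839.80.

839.80 dollars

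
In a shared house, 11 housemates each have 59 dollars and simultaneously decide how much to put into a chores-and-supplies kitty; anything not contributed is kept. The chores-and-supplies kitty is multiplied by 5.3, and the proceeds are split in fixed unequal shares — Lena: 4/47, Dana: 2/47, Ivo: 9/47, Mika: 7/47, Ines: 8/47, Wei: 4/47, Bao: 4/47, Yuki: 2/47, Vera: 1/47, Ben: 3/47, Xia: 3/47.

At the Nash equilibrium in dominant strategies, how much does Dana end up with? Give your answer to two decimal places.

Each unit j contributes comes back to j as 5.3 × (j's share), so j prefers to contribute only if that share exceeds 1/5.3 = 0.1887; otherwise keeping the unit dominates.
Only Ivo (9/47) clears that bar, contributing 59; the remaining 10 contribute 0. Total contributed: 59.
Dana keeps 59 and receives 5.3 × 59 × 2/47 = 13.31 from the chores-and-supplies kitty, for a payoff of 72.31.

72.31 dollars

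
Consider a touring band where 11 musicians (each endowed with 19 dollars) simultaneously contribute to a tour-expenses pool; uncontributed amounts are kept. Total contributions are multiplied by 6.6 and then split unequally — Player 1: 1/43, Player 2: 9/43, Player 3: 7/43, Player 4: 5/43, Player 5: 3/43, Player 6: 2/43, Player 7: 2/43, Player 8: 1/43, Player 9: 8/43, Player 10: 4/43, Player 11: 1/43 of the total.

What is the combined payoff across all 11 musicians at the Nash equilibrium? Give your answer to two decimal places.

Each unit j contributes comes back to j as 6.6 × (j's share), so j prefers to contribute only if that share exceeds 1/6.6 = 0.1515; otherwise keeping the unit dominates.
The shares above 0.1515 belong to Player 2, Player 3 and Player 9, contributing 19 each; the remaining 8 contribute 0. Total contributed: 57.
The tour-expenses pool pays out 6.6 × 57 = 376.20 in total (split across the unequal shares, but the aggregate is all that matters for the group sum).
The 8 free-riders keep 19 each, adding 152. Group total = 152 + 376.20 = 528.20.

528.20 dollars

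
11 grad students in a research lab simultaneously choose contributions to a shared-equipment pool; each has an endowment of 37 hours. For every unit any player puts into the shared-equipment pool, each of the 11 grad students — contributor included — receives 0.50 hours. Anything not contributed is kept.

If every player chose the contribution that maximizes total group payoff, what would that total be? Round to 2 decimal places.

Each contributed unit returns 5.500 to the group as a whole (0.50 to each of 11 players), which exceeds 1, so the social optimum is full contribution: group total = 5.500 × 407 = 2238.50.

2238.50 hours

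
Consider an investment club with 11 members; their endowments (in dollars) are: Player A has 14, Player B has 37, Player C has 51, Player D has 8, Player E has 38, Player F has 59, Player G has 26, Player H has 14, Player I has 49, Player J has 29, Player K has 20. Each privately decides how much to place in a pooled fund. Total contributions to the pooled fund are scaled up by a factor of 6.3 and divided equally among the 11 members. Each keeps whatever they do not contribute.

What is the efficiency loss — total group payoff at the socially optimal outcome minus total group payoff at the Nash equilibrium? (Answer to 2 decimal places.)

The private return per contributed unit is 6.3/11 = 0.5727 < 1 for every player regardless of endowment, so the Nash equilibrium is zero contribution and the group total is Σ E_j = 14 + 37 + 51 + 8 + 38 + 59 + 26 + 14 + 49 + 29 + 20 = 345.
Each contributed unit returns 6.300 to the group, so the social optimum is full contribution by everyone: group total = 6.300 × 345 = 2173.50.
Efficiency loss = (6.300 − 1) × 345 = 1828.50.

1828.50 dollars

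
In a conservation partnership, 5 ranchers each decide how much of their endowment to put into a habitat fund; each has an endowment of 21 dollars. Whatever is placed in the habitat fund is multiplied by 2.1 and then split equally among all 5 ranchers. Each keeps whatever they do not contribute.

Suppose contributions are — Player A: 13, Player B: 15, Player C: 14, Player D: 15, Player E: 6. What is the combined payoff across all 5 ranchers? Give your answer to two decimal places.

174.30 dollars

Total contributed: 13 + 15 + 14 + 15 + 6 = 63; total kept: 5 × 21 − 63 = 42.
The habitat fund pays out 2.1 × 63 = 132.30 in aggregate.
Group total = 42 + 132.30 = 174.30.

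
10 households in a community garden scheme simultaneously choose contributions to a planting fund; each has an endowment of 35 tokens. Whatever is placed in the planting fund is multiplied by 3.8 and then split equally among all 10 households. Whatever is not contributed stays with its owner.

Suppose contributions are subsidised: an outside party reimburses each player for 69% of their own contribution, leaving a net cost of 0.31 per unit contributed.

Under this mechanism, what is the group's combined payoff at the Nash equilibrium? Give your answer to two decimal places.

1571.50 tokens

Under the mechanism each unit contributed yields (3.8/10) / 0.31 = 1.2258 back to its contributor per unit of net cost, which exceeds 1, making full contribution the dominant choice for everyone.
At the Nash equilibrium everyone contributes 35. Group total payoff = 10 × (35 × 0.69 + 3.8 × 35) = 1571.50.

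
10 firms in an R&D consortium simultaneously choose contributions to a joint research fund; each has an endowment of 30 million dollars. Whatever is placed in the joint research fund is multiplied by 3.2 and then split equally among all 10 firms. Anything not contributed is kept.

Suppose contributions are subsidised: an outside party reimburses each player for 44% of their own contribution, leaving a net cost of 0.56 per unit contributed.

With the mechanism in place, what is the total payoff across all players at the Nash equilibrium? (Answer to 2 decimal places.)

300.00 million dollars

With the mechanism, a contributed unit returns (3.2/10) / 0.56 = 0.5714 per unit of net cost — still below 1 — so contributing 0 remains dominant for every player.
Everyone keeps their endowment and the group total is 10 × 30 = 300.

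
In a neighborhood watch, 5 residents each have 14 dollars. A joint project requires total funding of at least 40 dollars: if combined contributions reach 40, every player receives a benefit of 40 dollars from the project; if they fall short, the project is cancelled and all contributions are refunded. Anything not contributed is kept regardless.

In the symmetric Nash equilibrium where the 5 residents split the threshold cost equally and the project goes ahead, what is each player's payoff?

46 dollars

Equal share of the threshold: 40/5 = 8.
At this profile no one gains by cutting their contribution: any cut drops the total below 40, the project is cancelled, contributions are refunded, and the deviator ends with 14, which is less than 14 − 8 + 40 = 46. Contributing more than 8 just wastes the excess. So contributing exactly 8 is a best response.
Each player's payoff: 14 − 8 + 40 = 46.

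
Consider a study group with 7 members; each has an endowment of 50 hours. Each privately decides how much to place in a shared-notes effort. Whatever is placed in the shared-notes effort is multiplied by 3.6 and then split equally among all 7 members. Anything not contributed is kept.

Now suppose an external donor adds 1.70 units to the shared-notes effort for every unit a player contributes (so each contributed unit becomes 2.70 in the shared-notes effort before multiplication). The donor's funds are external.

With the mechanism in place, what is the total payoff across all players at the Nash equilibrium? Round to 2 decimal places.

3402.00 hours

With the mechanism, a contributed unit returns 3.6 × 2.70 / 7 = 1.3886 per unit of net cost to the contributor — now above 1 — so contributing fully is weakly dominant for every player.
At the Nash equilibrium everyone contributes 50. Group total payoff = 3.6 × 2.70 × 350 = 3402.00.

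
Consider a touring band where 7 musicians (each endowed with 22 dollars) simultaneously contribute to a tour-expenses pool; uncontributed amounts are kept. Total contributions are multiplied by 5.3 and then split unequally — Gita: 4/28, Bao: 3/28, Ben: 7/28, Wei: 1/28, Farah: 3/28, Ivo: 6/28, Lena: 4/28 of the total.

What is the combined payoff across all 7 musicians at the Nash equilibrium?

Player j's private return per contributed unit is 5.3 × (j's share). Contributing is weakly dominant for j when that share is at least 1/5.3 = 0.1887, and contributing 0 is dominant otherwise.
The shares above 0.1887 belong to Ben and Ivo, contributing 22 each; the remaining 5 contribute 0. Total contributed: 44.
The tour-expenses pool pays out 5.3 × 44 = 233.20 in total (split across the unequal shares, but the aggregate is all that matters for the group sum).
The 5 free-riders keep 22 each, adding 110. Group total = 110 + 233.20 = 343.20.

343.20 dollars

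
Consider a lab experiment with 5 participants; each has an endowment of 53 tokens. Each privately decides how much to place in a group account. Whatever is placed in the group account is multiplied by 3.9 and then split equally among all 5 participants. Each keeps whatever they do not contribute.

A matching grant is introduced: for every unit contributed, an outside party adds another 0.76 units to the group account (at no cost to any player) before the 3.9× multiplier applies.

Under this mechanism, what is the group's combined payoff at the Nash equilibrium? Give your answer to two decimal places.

1818.96 tokens

The effective private return per unit is now 3.9 × 1.76 / 5 = 1.3728 > 1, so every player's dominant strategy flips to full contribution.
So the Nash equilibrium is full contribution by all 5; the group earns 3.9 × 1.76 × 265 = 1818.96.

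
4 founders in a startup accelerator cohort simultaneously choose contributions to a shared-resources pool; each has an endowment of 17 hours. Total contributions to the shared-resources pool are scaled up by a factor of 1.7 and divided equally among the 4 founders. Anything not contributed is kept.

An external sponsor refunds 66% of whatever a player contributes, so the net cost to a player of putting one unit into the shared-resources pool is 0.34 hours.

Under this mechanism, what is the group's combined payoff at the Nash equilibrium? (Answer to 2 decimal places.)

With the mechanism, a contributed unit returns (1.7/4) / 0.34 = 1.2500 per unit of net cost to the contributor — now above 1 — so contributing fully is weakly dominant for every player.
So the Nash equilibrium is full contribution by all 4; the group earns 4 × (17 × 0.66 + 1.7 × 17) = 160.48.

160.48 hours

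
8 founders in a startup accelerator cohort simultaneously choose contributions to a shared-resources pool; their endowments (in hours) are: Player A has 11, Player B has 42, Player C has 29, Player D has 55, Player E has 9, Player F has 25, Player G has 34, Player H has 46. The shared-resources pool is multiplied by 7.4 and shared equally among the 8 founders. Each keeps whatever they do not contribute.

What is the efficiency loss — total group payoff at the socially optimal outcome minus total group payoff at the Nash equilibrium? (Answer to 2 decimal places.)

The private return per contributed unit is 7.4/8 = 0.9250 < 1 for every player regardless of endowment, so the Nash equilibrium is zero contribution and the group total is Σ E_j = 11 + 42 + 29 + 55 + 9 + 25 + 34 + 46 = 251.
Each contributed unit returns 7.400 to the group, so the social optimum is full contribution by everyone: group total = 7.400 × 251 = 1857.40.
Efficiency loss = (7.400 − 1) × 251 = 1606.40.

1606.40 hours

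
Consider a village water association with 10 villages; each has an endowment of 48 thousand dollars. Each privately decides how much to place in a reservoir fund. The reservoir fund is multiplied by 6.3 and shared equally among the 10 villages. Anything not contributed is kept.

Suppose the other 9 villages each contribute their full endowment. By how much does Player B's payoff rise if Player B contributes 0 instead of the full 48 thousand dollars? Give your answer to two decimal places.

17.76 thousand dollars

Switching from a contribution of 48 to 0 lets Player B keep an extra 48 thousand dollars, but lowers the reservoir fund by 48, which costs Player B their own share of that drop: 6.3/10 × 48 = 30.24.
Net gain = 48 − 30.24 = 17.76. The private return per contributed unit (0.6300) is below 1, so free-riding is indeed the best response regardless of what the others do.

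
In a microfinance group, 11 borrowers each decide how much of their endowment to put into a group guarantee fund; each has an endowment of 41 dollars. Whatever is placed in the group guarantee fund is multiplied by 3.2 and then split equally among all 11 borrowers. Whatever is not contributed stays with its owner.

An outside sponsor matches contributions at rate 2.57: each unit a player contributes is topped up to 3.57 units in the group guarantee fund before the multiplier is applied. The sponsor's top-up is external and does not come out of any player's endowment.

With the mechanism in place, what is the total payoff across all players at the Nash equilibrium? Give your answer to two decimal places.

5152.22 dollars

The effective private return per unit is now 3.2 × 3.57 / 11 = 1.0385 > 1, so every player's dominant strategy flips to full contribution.
At the Nash equilibrium everyone contributes 41. Group total payoff = 3.2 × 3.57 × 451 = 5152.22.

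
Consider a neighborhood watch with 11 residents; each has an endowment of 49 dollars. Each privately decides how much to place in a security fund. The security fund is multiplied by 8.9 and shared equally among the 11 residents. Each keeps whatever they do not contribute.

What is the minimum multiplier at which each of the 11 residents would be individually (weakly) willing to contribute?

A contributed unit returns (multiplier)/11 to its contributor.
This reaches 1 exactly when the multiplier is 11.

11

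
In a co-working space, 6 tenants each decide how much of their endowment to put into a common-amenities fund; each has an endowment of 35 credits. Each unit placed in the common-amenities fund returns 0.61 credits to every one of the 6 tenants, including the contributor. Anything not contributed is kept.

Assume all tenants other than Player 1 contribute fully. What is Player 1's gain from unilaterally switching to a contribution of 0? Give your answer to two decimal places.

Switching from a contribution of 35 to 0 lets Player 1 keep an extra 35 credits, but lowers the common-amenities fund by 35, which costs Player 1 their own share of that drop: 0.61 × 35 = 21.35.
Net gain = 35 − 21.35 = 13.65. The private return per contributed unit (0.61) is below 1, so free-riding is indeed the best response regardless of what the others do.

13.65 credits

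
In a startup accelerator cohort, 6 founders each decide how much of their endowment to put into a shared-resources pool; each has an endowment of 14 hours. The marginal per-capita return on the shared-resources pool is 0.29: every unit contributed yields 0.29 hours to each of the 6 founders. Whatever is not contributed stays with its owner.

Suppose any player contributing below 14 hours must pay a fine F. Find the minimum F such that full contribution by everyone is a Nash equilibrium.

9.94 hours

Given the others contribute fully, the best deviation is to contribute 0 (any partial contribution still incurs the fine and gives up units whose private return 0.29 is below 1).
Deviating from 14 to 0 saves 14 hours but forfeits the deviator's share of the drop in the shared-resources pool: 0.29 × 14 = 4.06.
So the deviation gain is 14 − 4.06 = 9.94, and the fine must be at least 9.94 hours to wipe it out.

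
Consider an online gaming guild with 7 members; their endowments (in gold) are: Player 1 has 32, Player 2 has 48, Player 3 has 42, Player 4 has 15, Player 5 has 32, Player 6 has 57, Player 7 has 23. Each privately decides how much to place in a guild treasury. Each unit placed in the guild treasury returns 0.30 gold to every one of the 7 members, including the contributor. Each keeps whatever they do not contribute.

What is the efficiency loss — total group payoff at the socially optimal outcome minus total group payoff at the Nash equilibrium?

The private return per contributed unit is 0.30 < 1 for everyone, so the Nash equilibrium is zero contribution and the group total is Σ E_j = 32 + 48 + 42 + 15 + 32 + 57 + 23 = 249.
Each contributed unit returns 2.100 to the group, so the social optimum is full contribution by everyone: group total = 2.100 × 249 = 522.90.
Efficiency loss = (2.100 − 1) × 249 = 273.90.

273.90 gold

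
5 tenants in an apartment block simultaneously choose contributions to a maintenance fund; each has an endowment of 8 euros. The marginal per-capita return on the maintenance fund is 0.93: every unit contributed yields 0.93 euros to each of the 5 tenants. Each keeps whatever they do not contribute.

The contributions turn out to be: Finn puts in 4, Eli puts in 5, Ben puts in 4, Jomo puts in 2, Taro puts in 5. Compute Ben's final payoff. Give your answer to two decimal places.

Total contributed: 4 + 5 + 4 + 2 + 5 = 20.
Each receives 0.93 × 20 = 18.60 from the maintenance fund.
Ben keeps 8 − 4 = 4, so Ben's payoff is 4 + 18.60 = 22.60.

22.60 euros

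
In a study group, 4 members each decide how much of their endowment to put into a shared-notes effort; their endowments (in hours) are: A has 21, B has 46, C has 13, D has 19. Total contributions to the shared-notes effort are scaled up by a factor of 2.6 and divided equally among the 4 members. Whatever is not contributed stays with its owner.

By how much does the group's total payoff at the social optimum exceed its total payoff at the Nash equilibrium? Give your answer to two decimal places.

158.40 hours

The private return per contributed unit is 2.6/4 = 0.6500 < 1 for every player regardless of endowment, so the Nash equilibrium is zero contribution and the group total is Σ E_j = 21 + 46 + 13 + 19 = 99.
Each contributed unit returns 2.600 to the group, so the social optimum is full contribution by everyone: group total = 2.600 × 99 = 257.40.
Efficiency loss = (2.600 − 1) × 99 = 158.40.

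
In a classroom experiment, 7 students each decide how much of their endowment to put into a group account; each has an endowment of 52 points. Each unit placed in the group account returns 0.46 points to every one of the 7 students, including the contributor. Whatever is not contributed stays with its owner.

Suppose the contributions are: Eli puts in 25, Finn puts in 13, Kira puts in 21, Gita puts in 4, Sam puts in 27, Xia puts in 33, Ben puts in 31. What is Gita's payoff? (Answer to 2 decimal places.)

118.84 points

Total contributed: 25 + 13 + 21 + 4 + 27 + 33 + 31 = 154.
Each receives 0.46 × 154 = 70.84 from the group account.
Gita keeps 52 − 4 = 48, so Gita's payoff is 48 + 70.84 = 118.84.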